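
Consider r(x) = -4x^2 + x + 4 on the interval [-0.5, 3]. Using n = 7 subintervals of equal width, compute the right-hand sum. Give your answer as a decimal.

-26.25

Δx = (3 − (-0.5))/7 = 0.5.
Right endpoints: 0, 0.5, 1, 1.5, 2, 2.5, 3.
r(0) = 4, r(0.5) = 3.5, r(1) = 1, r(1.5) = -3.5, r(2) = -10, r(2.5) = -18.5, r(3) = -29.
Sum = Δx · [r(0) + r(0.5) + r(1) + ...].
Sum = -26.25.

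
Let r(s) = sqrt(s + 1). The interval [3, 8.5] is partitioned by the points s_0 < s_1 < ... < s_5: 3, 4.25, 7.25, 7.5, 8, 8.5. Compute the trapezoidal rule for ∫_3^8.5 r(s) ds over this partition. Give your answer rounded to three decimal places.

14.150

Subinterval widths: 1.25, 3, 0.25, 0.5, 0.5.
r(3) ≈ 2.000, r(4.25) ≈ 2.291, r(7.25) ≈ 2.872, r(7.5) ≈ 2.915, r(8) ≈ 3.000, r(8.5) ≈ 3.082.
On each subinterval the trapezoid contributes (Δs_i/2)·[r(s_{i-1}) + r(s_i)].
Sum ≈ 14.150.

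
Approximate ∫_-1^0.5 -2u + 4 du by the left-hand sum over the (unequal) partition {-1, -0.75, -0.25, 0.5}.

Subinterval widths: 0.25, 0.5, 0.75.
Left endpoints: -1, -0.75, -0.25.
f(-1) = 6, f(-0.75) = 5.5, f(-0.25) = 4.5.
Sum = Σ Δu_i · f(u_i).
Sum = 7.625.

7.625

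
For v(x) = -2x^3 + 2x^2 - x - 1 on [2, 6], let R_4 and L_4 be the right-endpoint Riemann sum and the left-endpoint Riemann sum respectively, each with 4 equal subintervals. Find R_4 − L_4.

R_4 = -714.
L_4 = -358.
R_4 − L_4 = -356.

-356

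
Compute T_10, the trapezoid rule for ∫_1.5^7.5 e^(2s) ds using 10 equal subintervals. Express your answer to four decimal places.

1826086.9133

Δs = (7.5 − 1.5)/10 = 0.6.
f(1.5) ≈ 20.0855, f(2.1) ≈ 66.6863, f(2.7) ≈ 221.4064, f(3.3) ≈ 735.0952, f(3.9) ≈ 2440.6020, f(4.5) ≈ 8103.0839, f(5.1) ≈ 26903.1861, f(5.7) ≈ 89321.7234, f(6.3) ≈ 296558.5653, f(6.9) ≈ 984609.1112, f(7.5) ≈ 3269017.3725.
T_10 = (Δs/2)·[f(s_0) + 2f(s_1) + ... + 2f(s_{9}) + f(s_10)].
Sum ≈ 1826086.9133.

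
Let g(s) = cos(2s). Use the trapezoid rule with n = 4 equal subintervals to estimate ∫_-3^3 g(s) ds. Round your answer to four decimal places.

Δs = (3 − (-3))/4 = 1.5.
g(-3) ≈ 0.9602, g(-1.5) ≈ -0.9900, g(0) ≈ 1.0000, g(1.5) ≈ -0.9900, g(3) ≈ 0.9602.
T_4 = (Δs/2)·[g(s_0) + 2g(s_1) + 2g(s_2) + 2g(s_3) + g(s_4)].
Sum ≈ -0.0297.

-0.0297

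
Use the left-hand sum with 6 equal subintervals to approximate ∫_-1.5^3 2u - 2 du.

-5.625

Δu = (3 − (-1.5))/6 = 0.75.
Left endpoints: -1.5, -0.75, 0, 0.75, 1.5, 2.25.
f(-1.5) = -5, f(-0.75) = -3.5, f(0) = -2, f(0.75) = -0.5, f(1.5) = 1, f(2.25) = 2.5.
Sum = Δu · [f(-1.5) + f(-0.75) + f(0) + ...].
Sum = -5.625.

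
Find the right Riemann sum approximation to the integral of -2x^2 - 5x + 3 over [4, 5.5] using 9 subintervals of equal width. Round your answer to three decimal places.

-102.389

Δx = (5.5 − 4)/9 = 1/6.
Right endpoints: 25/6, 13/3, 4.5, 14/3, 29/6, 5, 31/6, 16/3, 5.5.
f(25/6) = -473/9, f(13/3) = -506/9, f(4.5) = -60, f(14/3) = -575/9, f(29/6) = -611/9, f(5) = -72, f(31/6) = -686/9, f(16/3) = -725/9, f(5.5) = -85.
Sum = Δx · [f(25/6) + f(13/3) + f(4.5) + ...].
Sum ≈ -102.389.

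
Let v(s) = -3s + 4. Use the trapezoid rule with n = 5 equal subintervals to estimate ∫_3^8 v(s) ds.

-62.5

Δs = (8 − 3)/5 = 1.
v(3) = -5, v(4) = -8, v(5) = -11, v(6) = -14, v(7) = -17, v(8) = -20.
T_5 = (Δs/2)·[v(s_0) + 2v(s_1) + ... + 2v(s_{4}) + v(s_5)].
Sum = -62.5.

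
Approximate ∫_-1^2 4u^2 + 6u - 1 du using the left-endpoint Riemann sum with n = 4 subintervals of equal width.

Δu = (2 − (-1))/4 = 0.75.
Left endpoints: -1, -0.25, 0.5, 1.25.
f(-1) = -3, f(-0.25) = -2.25, f(0.5) = 3, f(1.25) = 12.75.
Sum = Δu · [f(-1) + f(-0.25) + f(0.5) + f(1.25)].
Sum = 7.875.

7.875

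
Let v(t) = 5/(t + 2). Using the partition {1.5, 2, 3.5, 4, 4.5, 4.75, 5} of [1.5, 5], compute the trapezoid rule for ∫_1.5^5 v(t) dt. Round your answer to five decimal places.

3.49583

Subinterval widths: 0.5, 1.5, 0.5, 0.5, 0.25, 0.25.
v(1.5) = 10/7, v(2) = 1.25, v(3.5) = 10/11, v(4) = 5/6, v(4.5) = 10/13, v(4.75) = 20/27, v(5) = 5/7.
On each subinterval the trapezoid contributes (Δt_i/2)·[v(t_{i-1}) + v(t_i)].
Sum ≈ 3.49583.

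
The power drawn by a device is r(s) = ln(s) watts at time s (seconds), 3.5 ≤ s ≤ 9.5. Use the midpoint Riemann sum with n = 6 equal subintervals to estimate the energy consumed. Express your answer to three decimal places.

11.010

Δs = (9.5 − 3.5)/6 = 1.
Midpoints: 4, 5, 6, 7, 8, 9.
r(4) ≈ 1.386, r(5) ≈ 1.609, r(6) ≈ 1.792, r(7) ≈ 1.946, r(8) ≈ 2.079, r(9) ≈ 2.197.
Sum = Δs · [r(4) + r(5) + r(6) + ...].
Sum ≈ 11.010.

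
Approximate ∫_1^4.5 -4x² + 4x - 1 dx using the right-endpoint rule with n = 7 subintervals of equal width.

Δx = (4.5 − 1)/7 = 0.5.
Right endpoints: 1.5, 2, 2.5, 3, 3.5, 4, 4.5.
f(1.5) = -4, f(2) = -9, f(2.5) = -16, f(3) = -25, f(3.5) = -36, f(4) = -49, f(4.5) = -64.
Sum = Δx · [f(1.5) + f(2) + f(2.5) + ...].
Sum = -101.5.

-101.5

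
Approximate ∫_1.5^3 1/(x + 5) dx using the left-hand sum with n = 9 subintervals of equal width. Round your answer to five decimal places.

0.21006

Δx = (3 − 1.5)/9 = 1/6.
Left endpoints: 1.5, 5/3, 11/6, 2, 13/6, 7/3, 2.5, 8/3, 17/6.
f(1.5) = 2/13, f(5/3) = 0.15, f(11/6) = 6/41, f(2) = 1/7, f(13/6) = 6/43, f(7/3) = 3/22, f(2.5) = 2/15, f(8/3) = 3/23, f(17/6) = 6/47.
Sum = Δx · [f(1.5) + f(5/3) + f(11/6) + ...].
Sum ≈ 0.21006.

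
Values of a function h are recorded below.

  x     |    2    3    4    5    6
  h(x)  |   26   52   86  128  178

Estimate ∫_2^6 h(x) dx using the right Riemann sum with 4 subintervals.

Δx = 1.
Sum = 1·[52 + 86 + 128 + 178] = 444.

444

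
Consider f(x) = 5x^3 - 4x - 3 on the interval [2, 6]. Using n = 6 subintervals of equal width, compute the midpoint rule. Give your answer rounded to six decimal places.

Δx = (6 − 2)/6 = 2/3.
Midpoints: 7/3, 3, 11/3, 13/3, 5, 17/3.
f(7/3) = 1382/27, f(3) = 120, f(11/3) = 6178/27, f(13/3) = 10436/27, f(5) = 602, f(17/3) = 23872/27.
Sum = Δx · [f(7/3) + f(3) + f(11/3) + ...].
Sum ≈ 1515.111111.

1515.111111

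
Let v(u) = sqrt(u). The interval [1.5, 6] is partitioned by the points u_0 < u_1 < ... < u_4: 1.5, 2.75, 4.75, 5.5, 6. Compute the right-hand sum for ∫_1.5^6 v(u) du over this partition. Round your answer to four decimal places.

Subinterval widths: 1.25, 2, 0.75, 0.5.
Right endpoints: 2.75, 4.75, 5.5, 6.
v(2.75) ≈ 1.6583, v(4.75) ≈ 2.1794, v(5.5) ≈ 2.3452, v(6) ≈ 2.4495.
Sum = Σ Δu_i · v(u_i).
Sum ≈ 9.4154.

9.4154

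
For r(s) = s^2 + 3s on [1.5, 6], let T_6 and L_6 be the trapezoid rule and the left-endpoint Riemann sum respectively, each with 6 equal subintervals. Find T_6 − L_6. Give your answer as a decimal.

17.71875

T_6 = 121.921875.
L_6 = 104.203125.
T_6 − L_6 = 17.71875.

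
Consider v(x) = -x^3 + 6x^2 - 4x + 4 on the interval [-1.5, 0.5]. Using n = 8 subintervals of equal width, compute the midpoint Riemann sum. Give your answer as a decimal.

Δx = (0.5 − (-1.5))/8 = 0.25.
Midpoints: -1.375, -1.125, -0.875, -0.625, -0.375, -0.125, 0.125, 0.375.
v(-1.375) = 12003/512, v(-1.125) = 8969/512, v(-0.875) = 6535/512, v(-0.625) = 4653/512, v(-0.375) = 3275/512, v(-0.125) = 2353/512, v(0.125) = 1839/512, v(0.375) = 1685/512.
Sum = Δx · [v(-1.375) + v(-1.125) + v(-0.875) + ...].
Sum = 20.171875.

20.171875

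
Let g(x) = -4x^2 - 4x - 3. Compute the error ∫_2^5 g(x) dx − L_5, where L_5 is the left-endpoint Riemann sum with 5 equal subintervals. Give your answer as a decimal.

Exact integral: ∫_2^5 g(x) dx = -207.
L_5 = -178.92.
Error = -207 − (-178.92) = -28.08.

-28.08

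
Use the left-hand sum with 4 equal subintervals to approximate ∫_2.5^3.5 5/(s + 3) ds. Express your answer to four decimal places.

0.8530

Δs = (3.5 − 2.5)/4 = 0.25.
Left endpoints: 2.5, 2.75, 3, 3.25.
f(2.5) = 10/11, f(2.75) = 20/23, f(3) = 5/6, f(3.25) = 0.8.
Sum = Δs · [f(2.5) + f(2.75) + f(3) + f(3.25)].
Sum ≈ 0.8530.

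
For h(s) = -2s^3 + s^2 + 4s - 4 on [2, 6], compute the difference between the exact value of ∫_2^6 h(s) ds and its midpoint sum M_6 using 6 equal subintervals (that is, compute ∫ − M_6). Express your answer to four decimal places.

Exact integral: ∫_2^6 h(s) ds ≈ -522.666667.
M_6 ≈ -519.259259.
Error ≈ -522.666667 − (-519.259259) ≈ -3.4074.

-3.4074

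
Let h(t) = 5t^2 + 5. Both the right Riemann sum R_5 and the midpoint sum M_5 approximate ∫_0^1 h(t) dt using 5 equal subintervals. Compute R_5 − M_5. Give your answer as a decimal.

R_5 = 7.2.
M_5 = 6.65.
R_5 − M_5 = 0.55.

0.55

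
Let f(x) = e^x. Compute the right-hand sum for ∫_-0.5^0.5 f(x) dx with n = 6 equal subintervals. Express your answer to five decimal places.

Δx = (0.5 − (-0.5))/6 = 1/6.
Right endpoints: -1/3, -1/6, 0, 1/6, 1/3, 0.5.
f(-1/3) ≈ 0.71653, f(-1/6) ≈ 0.84648, f(0) ≈ 1.00000, f(1/6) ≈ 1.18136, f(1/3) ≈ 1.39561, f(0.5) ≈ 1.64872.
Sum = Δx · [f(-1/3) + f(-1/6) + f(0) + ...].
Sum ≈ 1.13145.

1.13145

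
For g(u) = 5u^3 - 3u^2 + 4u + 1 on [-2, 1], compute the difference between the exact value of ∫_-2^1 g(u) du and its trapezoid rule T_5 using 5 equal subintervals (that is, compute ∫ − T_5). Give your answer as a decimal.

1.89

Exact integral: ∫_-2^1 g(u) du = -30.75.
T_5 = -32.64.
Error = -30.75 − (-32.64) = 1.89.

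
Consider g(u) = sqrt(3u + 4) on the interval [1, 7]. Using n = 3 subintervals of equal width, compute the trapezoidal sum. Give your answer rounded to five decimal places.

Δu = (7 − 1)/3 = 2.
g(1) ≈ 2.64575, g(3) ≈ 3.60555, g(5) ≈ 4.35890, g(7) ≈ 5.00000.
T_3 = (Δu/2)·[g(u_0) + 2g(u_1) + 2g(u_2) + g(u_3)].
Sum ≈ 23.57465.

23.57465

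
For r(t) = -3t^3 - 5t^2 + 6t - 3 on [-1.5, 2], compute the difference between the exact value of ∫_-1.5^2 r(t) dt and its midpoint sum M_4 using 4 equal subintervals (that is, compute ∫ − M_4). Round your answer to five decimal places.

Exact integral: ∫_-1.5^2 r(t) dt ≈ -32.4114583.
M_4 ≈ -30.7924805.
Error ≈ -32.4114583 − (-30.7924805) ≈ -1.61898.

-1.61898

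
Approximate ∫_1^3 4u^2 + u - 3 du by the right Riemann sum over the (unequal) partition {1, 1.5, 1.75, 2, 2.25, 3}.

Subinterval widths: 0.5, 0.25, 0.25, 0.25, 0.75.
Right endpoints: 1.5, 1.75, 2, 2.25, 3.
f(1.5) = 7.5, f(1.75) = 11, f(2) = 15, f(2.25) = 19.5, f(3) = 36.
Sum = Σ Δu_i · f(u_i).
Sum = 42.125.

42.125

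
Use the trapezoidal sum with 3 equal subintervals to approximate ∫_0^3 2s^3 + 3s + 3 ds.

67.5

Δs = (3 − 0)/3 = 1.
f(0) = 3, f(1) = 8, f(2) = 25, f(3) = 66.
T_3 = (Δs/2)·[f(s_0) + 2f(s_1) + 2f(s_2) + f(s_3)].
Sum = 67.5.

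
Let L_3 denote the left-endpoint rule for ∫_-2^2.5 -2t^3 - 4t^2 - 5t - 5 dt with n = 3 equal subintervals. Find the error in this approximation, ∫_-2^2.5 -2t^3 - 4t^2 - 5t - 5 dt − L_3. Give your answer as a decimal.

-49.78125

Exact integral: ∫_-2^2.5 f(t) dt = -71.15625.
L_3 = -21.375.
Error = -71.15625 − (-21.375) = -49.78125.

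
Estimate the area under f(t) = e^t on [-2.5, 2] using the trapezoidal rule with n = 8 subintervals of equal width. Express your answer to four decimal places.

7.4986

Δt = (2 − (-2.5))/8 = 0.5625.
f(-2.5) ≈ 0.0821, f(-1.9375) ≈ 0.1441, f(-1.375) ≈ 0.2528, f(-0.8125) ≈ 0.4437, f(-0.25) ≈ 0.7788, f(0.3125) ≈ 1.3668, f(0.875) ≈ 2.3989, f(1.4375) ≈ 4.2102, f(2) ≈ 7.3891.
T_8 = (Δt/2)·[f(t_0) + 2f(t_1) + ... + 2f(t_{7}) + f(t_8)].
Sum ≈ 7.4986.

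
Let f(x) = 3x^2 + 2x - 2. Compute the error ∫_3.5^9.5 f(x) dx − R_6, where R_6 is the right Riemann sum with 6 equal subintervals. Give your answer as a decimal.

Exact integral: ∫_3.5^9.5 f(x) dx = 880.5.
R_6 = 1006.5.
Error = 880.5 − 1006.5 = -126.

-126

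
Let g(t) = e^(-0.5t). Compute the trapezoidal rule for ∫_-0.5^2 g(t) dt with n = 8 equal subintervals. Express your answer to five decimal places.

Δt = (2 − (-0.5))/8 = 0.3125.
g(-0.5) ≈ 1.28403, g(-0.1875) ≈ 1.09829, g(0.125) ≈ 0.93941, g(0.4375) ≈ 0.80352, g(0.75) ≈ 0.68729, g(1.0625) ≈ 0.58787, g(1.375) ≈ 0.50283, g(1.6875) ≈ 0.43009, g(2) ≈ 0.36788.
T_8 = (Δt/2)·[g(t_0) + 2g(t_1) + ... + 2g(t_{7}) + g(t_8)].
Sum ≈ 1.83602.

1.83602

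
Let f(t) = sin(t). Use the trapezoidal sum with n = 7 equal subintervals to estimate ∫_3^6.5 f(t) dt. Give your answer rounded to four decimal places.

Δt = (6.5 − 3)/7 = 0.5.
f(3) ≈ 0.1411, f(3.5) ≈ -0.3508, f(4) ≈ -0.7568, f(4.5) ≈ -0.9775, f(5) ≈ -0.9589, f(5.5) ≈ -0.7055, f(6) ≈ -0.2794, f(6.5) ≈ 0.2151.
T_7 = (Δt/2)·[f(t_0) + 2f(t_1) + ... + 2f(t_{6}) + f(t_7)].
Sum ≈ -1.9254.

-1.9254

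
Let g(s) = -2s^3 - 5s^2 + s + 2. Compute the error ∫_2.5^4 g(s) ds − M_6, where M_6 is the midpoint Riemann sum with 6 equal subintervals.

Exact integral: ∫_2.5^4 g(s) ds = -181.21875.
M_6 = -181.02734375.
Error = -181.21875 − (-181.02734375) = -0.19140625.

-0.19140625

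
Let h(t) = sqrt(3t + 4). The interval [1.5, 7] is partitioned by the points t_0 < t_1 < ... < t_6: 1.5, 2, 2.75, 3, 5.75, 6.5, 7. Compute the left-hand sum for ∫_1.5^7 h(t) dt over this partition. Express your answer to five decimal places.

Subinterval widths: 0.5, 0.75, 0.25, 2.75, 0.75, 0.5.
Left endpoints: 1.5, 2, 2.75, 3, 5.75, 6.5.
h(1.5) ≈ 2.91548, h(2) ≈ 3.16228, h(2.75) ≈ 3.50000, h(3) ≈ 3.60555, h(5.75) ≈ 4.60977, h(6.5) ≈ 4.84768.
Sum = Σ Δt_i · h(t_i).
Sum ≈ 20.50088.

20.50088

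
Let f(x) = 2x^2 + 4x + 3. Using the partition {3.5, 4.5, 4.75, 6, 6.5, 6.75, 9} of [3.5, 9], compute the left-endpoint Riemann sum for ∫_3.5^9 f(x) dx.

Subinterval widths: 1, 0.25, 1.25, 0.5, 0.25, 2.25.
Left endpoints: 3.5, 4.5, 4.75, 6, 6.5, 6.75.
f(3.5) = 41.5, f(4.5) = 61.5, f(4.75) = 67.125, f(6) = 99, f(6.5) = 113.5, f(6.75) = 121.125.
Sum = Σ Δx_i · f(x_i).
Sum = 491.1875.

491.1875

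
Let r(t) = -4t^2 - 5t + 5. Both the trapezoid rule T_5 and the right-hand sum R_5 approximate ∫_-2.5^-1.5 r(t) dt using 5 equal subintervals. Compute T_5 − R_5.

T_5 = -1.36.
R_5 = -0.26.
T_5 − R_5 = -1.1.

-1.1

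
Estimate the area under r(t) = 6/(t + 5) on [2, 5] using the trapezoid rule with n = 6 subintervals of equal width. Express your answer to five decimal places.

2.14135

Δt = (5 − 2)/6 = 0.5.
r(2) = 6/7, r(2.5) = 0.8, r(3) = 0.75, r(3.5) = 12/17, r(4) = 2/3, r(4.5) = 12/19, r(5) = 0.6.
T_6 = (Δt/2)·[r(t_0) + 2r(t_1) + ... + 2r(t_{5}) + r(t_6)].
Sum ≈ 2.14135.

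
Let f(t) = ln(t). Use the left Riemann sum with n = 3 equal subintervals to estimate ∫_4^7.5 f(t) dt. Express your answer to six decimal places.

5.686740

Δt = (7.5 − 4)/3 = 7/6.
Left endpoints: 4, 31/6, 19/3.
f(4) ≈ 1.386294, f(31/6) ≈ 1.642228, f(19/3) ≈ 1.845827.
Sum = Δt · [f(4) + f(31/6) + f(19/3)].
Sum ≈ 5.686740.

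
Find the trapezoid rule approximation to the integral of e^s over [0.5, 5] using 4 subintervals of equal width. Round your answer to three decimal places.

161.927

Δs = (5 − 0.5)/4 = 1.125.
f(0.5) ≈ 1.649, f(1.625) ≈ 5.078, f(2.75) ≈ 15.643, f(3.875) ≈ 48.183, f(5) ≈ 148.413.
T_4 = (Δs/2)·[f(s_0) + 2f(s_1) + 2f(s_2) + 2f(s_3) + f(s_4)].
Sum ≈ 161.927.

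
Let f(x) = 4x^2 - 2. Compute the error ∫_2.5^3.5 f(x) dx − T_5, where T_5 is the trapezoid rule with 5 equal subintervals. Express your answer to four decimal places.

Exact integral: ∫_2.5^3.5 f(x) dx ≈ 34.333333.
T_5 = 34.36.
Error ≈ 34.333333 − 34.36 ≈ -0.0267.

-0.0267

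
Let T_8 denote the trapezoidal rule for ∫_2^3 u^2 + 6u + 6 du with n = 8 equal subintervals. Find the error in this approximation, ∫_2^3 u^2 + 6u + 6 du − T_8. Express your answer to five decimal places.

Exact integral: ∫_2^3 f(u) du ≈ 27.3333333.
T_8 = 27.3359375.
Error ≈ 27.3333333 − 27.3359375 ≈ -0.00260.

-0.00260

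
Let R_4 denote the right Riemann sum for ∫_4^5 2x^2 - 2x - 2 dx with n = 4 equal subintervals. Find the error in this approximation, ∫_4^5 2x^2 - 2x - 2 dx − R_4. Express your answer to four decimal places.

Exact integral: ∫_4^5 f(x) dx ≈ 29.666667.
R_4 = 31.6875.
Error ≈ 29.666667 − 31.6875 ≈ -2.0208.

-2.0208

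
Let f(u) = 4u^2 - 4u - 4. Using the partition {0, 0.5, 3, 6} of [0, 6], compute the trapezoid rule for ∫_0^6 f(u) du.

220.5

Subinterval widths: 0.5, 2.5, 3.
f(0) = -4, f(0.5) = -5, f(3) = 20, f(6) = 116.
On each subinterval the trapezoid contributes (Δu_i/2)·[f(u_{i-1}) + f(u_i)].
Sum = 220.5.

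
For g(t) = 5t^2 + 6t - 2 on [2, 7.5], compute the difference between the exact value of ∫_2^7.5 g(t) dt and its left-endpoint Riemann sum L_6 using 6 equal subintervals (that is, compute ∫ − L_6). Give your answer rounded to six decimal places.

131.013310

Exact integral: ∫_2^7.5 g(t) dt ≈ 835.54166667.
L_6 ≈ 704.52835648.
Error ≈ 835.54166667 − 704.52835648 ≈ 131.013310.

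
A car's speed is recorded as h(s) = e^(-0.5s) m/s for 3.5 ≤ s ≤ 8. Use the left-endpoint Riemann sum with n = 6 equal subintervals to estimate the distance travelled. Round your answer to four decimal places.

Δs = (8 − 3.5)/6 = 0.75.
Left endpoints: 3.5, 4.25, 5, 5.75, 6.5, 7.25.
h(3.5) ≈ 0.1738, h(4.25) ≈ 0.1194, h(5) ≈ 0.0821, h(5.75) ≈ 0.0564, h(6.5) ≈ 0.0388, h(7.25) ≈ 0.0266.
Sum = Δs · [h(3.5) + h(4.25) + h(5) + ...].
Sum ≈ 0.3728.

0.3728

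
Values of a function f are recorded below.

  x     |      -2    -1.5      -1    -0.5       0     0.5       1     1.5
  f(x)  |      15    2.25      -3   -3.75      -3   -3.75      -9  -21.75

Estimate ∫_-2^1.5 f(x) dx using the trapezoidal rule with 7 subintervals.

-11.8125

Δx = 0.5.
T_7 = (0.5/2)·[15 + 2·2.25 + 2·(-3) + 2·(-3.75) + 2·(-3) + 2·(-3.75) + 2·(-9) + (-21.75)] = -11.8125.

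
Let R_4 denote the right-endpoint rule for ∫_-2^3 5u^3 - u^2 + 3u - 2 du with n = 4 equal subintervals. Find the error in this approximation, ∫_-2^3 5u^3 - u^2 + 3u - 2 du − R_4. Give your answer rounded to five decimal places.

-124.08854

Exact integral: ∫_-2^3 f(u) du ≈ 67.0833333.
R_4 = 191.171875.
Error ≈ 67.0833333 − 191.171875 ≈ -124.08854.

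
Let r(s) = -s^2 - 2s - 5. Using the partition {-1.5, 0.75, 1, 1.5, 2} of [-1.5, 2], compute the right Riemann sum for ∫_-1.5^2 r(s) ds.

-29.515625

Subinterval widths: 2.25, 0.25, 0.5, 0.5.
Right endpoints: 0.75, 1, 1.5, 2.
r(0.75) = -7.0625, r(1) = -8, r(1.5) = -10.25, r(2) = -13.
Sum = Σ Δs_i · r(s_i).
Sum = -29.515625.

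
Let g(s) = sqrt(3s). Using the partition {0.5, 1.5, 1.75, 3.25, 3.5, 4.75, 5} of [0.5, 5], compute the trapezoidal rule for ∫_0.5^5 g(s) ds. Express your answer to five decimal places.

12.42085

Subinterval widths: 1, 0.25, 1.5, 0.25, 1.25, 0.25.
g(0.5) ≈ 1.22474, g(1.5) ≈ 2.12132, g(1.75) ≈ 2.29129, g(3.25) ≈ 3.12250, g(3.5) ≈ 3.24037, g(4.75) ≈ 3.77492, g(5) ≈ 3.87298.
On each subinterval the trapezoid contributes (Δs_i/2)·[g(s_{i-1}) + g(s_i)].
Sum ≈ 12.42085.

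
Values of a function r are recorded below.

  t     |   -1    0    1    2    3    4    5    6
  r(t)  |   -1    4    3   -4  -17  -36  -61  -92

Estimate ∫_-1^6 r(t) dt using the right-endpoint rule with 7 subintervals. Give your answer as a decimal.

-203

Δt = 1.
Sum = 1·[4 + 3 + (-4) + (-17) + (-36) + (-61) + (-92)] = -203.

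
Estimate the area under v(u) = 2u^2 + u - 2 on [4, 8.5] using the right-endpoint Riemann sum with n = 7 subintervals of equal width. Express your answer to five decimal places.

424.10204

Δu = (8.5 − 4)/7 = 9/14.
Right endpoints: 65/14, 37/7, 83/14, 46/7, 101/14, 55/7, 8.5.
v(65/14) = 2242/49, v(37/7) = 2899/49, v(83/14) = 3637/49, v(46/7) = 4456/49, v(101/14) = 5356/49, v(55/7) = 6337/49, v(8.5) = 151.
Sum = Δu · [v(65/14) + v(37/7) + v(83/14) + ...].
Sum ≈ 424.10204.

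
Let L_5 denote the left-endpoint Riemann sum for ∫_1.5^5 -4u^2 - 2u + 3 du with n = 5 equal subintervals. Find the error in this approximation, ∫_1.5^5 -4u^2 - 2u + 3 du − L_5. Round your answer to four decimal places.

Exact integral: ∫_1.5^5 f(u) du ≈ -174.416667.
L_5 = -141.26.
Error ≈ -174.416667 − (-141.26) ≈ -33.1567.

-33.1567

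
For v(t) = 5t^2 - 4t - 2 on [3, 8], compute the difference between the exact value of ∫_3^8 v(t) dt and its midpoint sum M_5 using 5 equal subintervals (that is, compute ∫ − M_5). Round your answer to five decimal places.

2.08333

Exact integral: ∫_3^8 v(t) dt ≈ 688.3333333.
M_5 = 686.25.
Error ≈ 688.3333333 − 686.25 ≈ 2.08333.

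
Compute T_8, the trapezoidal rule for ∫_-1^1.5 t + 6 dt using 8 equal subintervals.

15.625

Δt = (1.5 − (-1))/8 = 0.3125.
f(-1) = 5, f(-0.6875) = 5.3125, f(-0.375) = 5.625, f(-0.0625) = 5.9375, f(0.25) = 6.25, f(0.5625) = 6.5625, f(0.875) = 6.875, f(1.1875) = 7.1875, f(1.5) = 7.5.
T_8 = (Δt/2)·[f(t_0) + 2f(t_1) + ... + 2f(t_{7}) + f(t_8)].
Sum = 15.625.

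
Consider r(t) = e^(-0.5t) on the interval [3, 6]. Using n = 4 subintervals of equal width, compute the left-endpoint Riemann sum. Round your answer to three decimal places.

Δt = (6 − 3)/4 = 0.75.
Left endpoints: 3, 3.75, 4.5, 5.25.
r(3) ≈ 0.223, r(3.75) ≈ 0.153, r(4.5) ≈ 0.105, r(5.25) ≈ 0.072.
Sum = Δt · [r(3) + r(3.75) + r(4.5) + r(5.25)].
Sum ≈ 0.416.

0.416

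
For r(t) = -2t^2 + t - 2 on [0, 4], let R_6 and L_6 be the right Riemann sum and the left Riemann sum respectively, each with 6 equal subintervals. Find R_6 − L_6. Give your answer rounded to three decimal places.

R_6 ≈ -52.59259.
L_6 ≈ -33.92593.
R_6 − L_6 ≈ -18.667.

-18.667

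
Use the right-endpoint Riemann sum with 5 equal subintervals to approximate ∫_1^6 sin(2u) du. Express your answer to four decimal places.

-1.1275

Δu = (6 − 1)/5 = 1.
Right endpoints: 2, 3, 4, 5, 6.
f(2) ≈ -0.7568, f(3) ≈ -0.2794, f(4) ≈ 0.9894, f(5) ≈ -0.5440, f(6) ≈ -0.5366.
Sum = Δu · [f(2) + f(3) + f(4) + f(5) + f(6)].
Sum ≈ -1.1275.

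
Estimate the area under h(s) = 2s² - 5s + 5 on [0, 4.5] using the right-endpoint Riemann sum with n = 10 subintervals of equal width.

Δs = (4.5 − 0)/10 = 0.45.
Right endpoints: 0.45, 0.9, 1.35, 1.8, 2.25, 2.7, 3.15, 3.6, 4.05, 4.5.
h(0.45) = 3.155, h(0.9) = 2.12, h(1.35) = 1.895, h(1.8) = 2.48, h(2.25) = 3.875, h(2.7) = 6.08, h(3.15) = 9.095, h(3.6) = 12.92, h(4.05) = 17.555, h(4.5) = 23.
Sum = Δs · [h(0.45) + h(0.9) + h(1.35) + ...].
Sum = 36.97875.

36.97875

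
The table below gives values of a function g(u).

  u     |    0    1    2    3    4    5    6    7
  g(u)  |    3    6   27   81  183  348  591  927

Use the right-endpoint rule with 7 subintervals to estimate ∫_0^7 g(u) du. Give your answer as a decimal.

2163

Δu = 1.
Sum = 1·[6 + 27 + 81 + 183 + 348 + 591 + 927] = 2163.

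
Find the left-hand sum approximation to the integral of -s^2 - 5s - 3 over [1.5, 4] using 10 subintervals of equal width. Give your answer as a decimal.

-58.828125

Δs = (4 − 1.5)/10 = 0.25.
Left endpoints: 1.5, 1.75, 2, 2.25, 2.5, 2.75, 3, 3.25, 3.5, 3.75.
f(1.5) = -12.75, f(1.75) = -14.8125, f(2) = -17, f(2.25) = -19.3125, f(2.5) = -21.75, f(2.75) = -24.3125, f(3) = -27, f(3.25) = -29.8125, f(3.5) = -32.75, f(3.75) = -35.8125.
Sum = Δs · [f(1.5) + f(1.75) + f(2) + ...].
Sum = -58.828125.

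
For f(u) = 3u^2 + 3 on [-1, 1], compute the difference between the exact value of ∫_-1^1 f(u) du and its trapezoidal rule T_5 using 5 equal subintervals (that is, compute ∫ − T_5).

Exact integral: ∫_-1^1 f(u) du = 8.
T_5 = 8.16.
Error = 8 − 8.16 = -0.16.

-0.16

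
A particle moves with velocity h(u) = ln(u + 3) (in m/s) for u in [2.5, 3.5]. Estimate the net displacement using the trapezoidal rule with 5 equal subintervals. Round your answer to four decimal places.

Δu = (3.5 − 2.5)/5 = 0.2.
h(2.5) ≈ 1.7047, h(2.7) ≈ 1.7405, h(2.9) ≈ 1.7750, h(3.1) ≈ 1.8083, h(3.3) ≈ 1.8405, h(3.5) ≈ 1.8718.
T_5 = (Δu/2)·[h(u_0) + 2h(u_1) + ... + 2h(u_{4}) + h(u_5)].
Sum ≈ 1.7905.

1.7905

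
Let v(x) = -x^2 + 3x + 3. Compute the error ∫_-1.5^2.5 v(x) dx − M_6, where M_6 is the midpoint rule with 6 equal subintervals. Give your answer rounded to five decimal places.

Exact integral: ∫_-1.5^2.5 v(x) dx ≈ 11.6666667.
M_6 ≈ 11.8148148.
Error ≈ 11.6666667 − 11.8148148 ≈ -0.14815.

-0.14815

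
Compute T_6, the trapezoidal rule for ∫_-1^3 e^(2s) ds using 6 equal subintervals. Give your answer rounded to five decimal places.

230.67105

Δs = (3 − (-1))/6 = 2/3.
f(-1) ≈ 0.13534, f(-1/3) ≈ 0.51342, f(1/3) ≈ 1.94773, f(1) ≈ 7.38906, f(5/3) ≈ 28.03162, f(7/3) ≈ 106.34268, f(3) ≈ 403.42879.
T_6 = (Δs/2)·[f(s_0) + 2f(s_1) + ... + 2f(s_{5}) + f(s_6)].
Sum ≈ 230.67105.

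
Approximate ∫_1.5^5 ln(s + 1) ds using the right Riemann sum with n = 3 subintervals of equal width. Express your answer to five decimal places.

Δs = (5 − 1.5)/3 = 7/6.
Right endpoints: 8/3, 23/6, 5.
f(8/3) ≈ 1.29928, f(23/6) ≈ 1.57554, f(5) ≈ 1.79176.
Sum = Δs · [f(8/3) + f(23/6) + f(5)].
Sum ≈ 5.44434.

5.44434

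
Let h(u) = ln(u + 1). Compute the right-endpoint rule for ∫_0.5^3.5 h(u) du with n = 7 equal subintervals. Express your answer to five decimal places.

3.38879

Δu = (3.5 − 0.5)/7 = 3/7.
Right endpoints: 13/14, 19/14, 25/14, 31/14, 37/14, 43/14, 3.5.
h(13/14) ≈ 0.65678, h(19/14) ≈ 0.85745, h(25/14) ≈ 1.02450, h(31/14) ≈ 1.16761, h(37/14) ≈ 1.29277, h(43/14) ≈ 1.40399, h(3.5) ≈ 1.50408.
Sum = Δu · [h(13/14) + h(19/14) + h(25/14) + ...].
Sum ≈ 3.38879.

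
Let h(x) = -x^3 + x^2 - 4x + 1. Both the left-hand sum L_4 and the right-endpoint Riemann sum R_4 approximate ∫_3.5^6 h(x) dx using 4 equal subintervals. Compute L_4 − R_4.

L_4 ≈ -226.12793.
R_4 ≈ -325.73730.
L_4 − R_4 = 99.609375.

99.609375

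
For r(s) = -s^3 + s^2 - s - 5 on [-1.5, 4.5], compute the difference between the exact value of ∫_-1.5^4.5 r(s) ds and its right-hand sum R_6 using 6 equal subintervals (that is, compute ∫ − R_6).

44.75

Exact integral: ∫_-1.5^4.5 r(s) ds = -108.75.
R_6 = -153.5.
Error = -108.75 − (-153.5) = 44.75.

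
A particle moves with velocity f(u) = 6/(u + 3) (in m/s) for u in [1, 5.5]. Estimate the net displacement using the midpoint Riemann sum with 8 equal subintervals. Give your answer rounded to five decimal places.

Δu = (5.5 − 1)/8 = 0.5625.
Midpoints: 1.28125, 1.84375, 2.40625, 2.96875, 3.53125, 4.09375, 4.65625, 5.21875.
f(1.28125) = 192/137, f(1.84375) = 192/155, f(2.40625) = 192/173, f(2.96875) = 192/191, f(3.53125) = 192/209, f(4.09375) = 192/227, f(4.65625) = 192/245, f(5.21875) = 192/263.
Sum = Δu · [f(1.28125) + f(1.84375) + f(2.40625) + ...].
Sum ≈ 4.51880.

4.51880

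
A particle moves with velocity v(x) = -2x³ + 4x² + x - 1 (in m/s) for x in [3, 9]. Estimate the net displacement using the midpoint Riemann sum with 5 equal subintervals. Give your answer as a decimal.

Δx = (9 − 3)/5 = 1.2.
Midpoints: 3.6, 4.8, 6, 7.2, 8.4.
v(3.6) = -38.872, v(4.8) = -125.224, v(6) = -283, v(7.2) = -532.936, v(8.4) = -895.768.
Sum = Δx · [v(3.6) + v(4.8) + v(6) + v(7.2) + v(8.4)].
Sum = -2250.96.

-2250.96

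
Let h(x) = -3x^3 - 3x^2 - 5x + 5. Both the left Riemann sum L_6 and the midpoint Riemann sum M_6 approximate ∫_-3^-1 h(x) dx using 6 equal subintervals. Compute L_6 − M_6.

L_6 ≈ 75.222222.
M_6 ≈ 63.722222.
L_6 − M_6 = 11.5.

11.5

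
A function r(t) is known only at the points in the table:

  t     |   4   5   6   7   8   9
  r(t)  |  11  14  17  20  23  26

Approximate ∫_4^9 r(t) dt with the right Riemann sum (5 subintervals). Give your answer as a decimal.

100

Δt = 1.
Sum = 1·[14 + 17 + 20 + 23 + 26] = 100.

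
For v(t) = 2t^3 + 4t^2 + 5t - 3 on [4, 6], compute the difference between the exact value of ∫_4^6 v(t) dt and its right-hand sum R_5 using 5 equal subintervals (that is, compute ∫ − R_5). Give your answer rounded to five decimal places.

Exact integral: ∫_4^6 v(t) dt ≈ 766.6666667.
R_5 = 847.28.
Error ≈ 766.6666667 − 847.28 ≈ -80.61333.

-80.61333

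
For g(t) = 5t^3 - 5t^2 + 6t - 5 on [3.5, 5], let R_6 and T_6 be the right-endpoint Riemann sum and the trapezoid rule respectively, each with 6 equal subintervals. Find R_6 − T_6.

44.484375

R_6 = 532.94921875.
T_6 = 488.46484375.
R_6 − T_6 = 44.484375.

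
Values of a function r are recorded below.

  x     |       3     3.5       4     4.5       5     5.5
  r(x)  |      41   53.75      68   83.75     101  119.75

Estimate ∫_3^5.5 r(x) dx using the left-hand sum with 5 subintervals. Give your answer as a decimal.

173.75

Δx = 0.5.
Sum = 0.5·[41 + 53.75 + 68 + 83.75 + 101] = 173.75.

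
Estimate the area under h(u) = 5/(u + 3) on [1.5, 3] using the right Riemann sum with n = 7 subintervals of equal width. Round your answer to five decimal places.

Δu = (3 − 1.5)/7 = 3/14.
Right endpoints: 12/7, 27/14, 15/7, 33/14, 18/7, 39/14, 3.
h(12/7) = 35/33, h(27/14) = 70/69, h(15/7) = 35/36, h(33/14) = 14/15, h(18/7) = 35/39, h(39/14) = 70/81, h(3) = 5/6.
Sum = Δu · [h(12/7) + h(27/14) + h(15/7) + ...].
Sum ≈ 1.40906.

1.40906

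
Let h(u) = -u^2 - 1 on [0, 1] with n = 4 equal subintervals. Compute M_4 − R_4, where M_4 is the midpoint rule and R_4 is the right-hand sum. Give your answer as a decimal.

M_4 = -1.328125.
R_4 = -1.46875.
M_4 − R_4 = 0.140625.

0.140625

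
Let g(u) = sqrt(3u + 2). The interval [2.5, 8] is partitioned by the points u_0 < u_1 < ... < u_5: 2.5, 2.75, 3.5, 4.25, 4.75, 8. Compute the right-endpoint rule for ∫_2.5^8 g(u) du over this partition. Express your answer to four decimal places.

24.9198

Subinterval widths: 0.25, 0.75, 0.75, 0.5, 3.25.
Right endpoints: 2.75, 3.5, 4.25, 4.75, 8.
g(2.75) ≈ 3.2016, g(3.5) ≈ 3.5355, g(4.25) ≈ 3.8406, g(4.75) ≈ 4.0311, g(8) ≈ 5.0990.
Sum = Σ Δu_i · g(u_i).
Sum ≈ 24.9198.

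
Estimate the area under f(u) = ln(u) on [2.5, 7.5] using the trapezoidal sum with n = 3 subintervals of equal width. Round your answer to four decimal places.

7.7605

Δu = (7.5 − 2.5)/3 = 5/3.
f(2.5) ≈ 0.9163, f(25/6) ≈ 1.4271, f(35/6) ≈ 1.7636, f(7.5) ≈ 2.0149.
T_3 = (Δu/2)·[f(u_0) + 2f(u_1) + 2f(u_2) + f(u_3)].
Sum ≈ 7.7605.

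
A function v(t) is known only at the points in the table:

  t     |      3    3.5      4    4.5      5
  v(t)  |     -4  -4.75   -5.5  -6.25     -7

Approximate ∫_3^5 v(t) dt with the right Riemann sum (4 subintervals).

-11.75

Δt = 0.5.
Sum = 0.5·[(-4.75) + (-5.5) + (-6.25) + (-7)] = -11.75.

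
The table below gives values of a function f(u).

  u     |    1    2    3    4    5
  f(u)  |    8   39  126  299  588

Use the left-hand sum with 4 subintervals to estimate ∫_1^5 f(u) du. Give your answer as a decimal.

472

Δu = 1.
Sum = 1·[8 + 39 + 126 + 299] = 472.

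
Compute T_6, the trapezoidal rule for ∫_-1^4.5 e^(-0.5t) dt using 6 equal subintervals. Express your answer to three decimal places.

3.140

Δt = (4.5 − (-1))/6 = 11/12.
f(-1) ≈ 1.649, f(-1/12) ≈ 1.043, f(5/6) ≈ 0.659, f(1.75) ≈ 0.417, f(8/3) ≈ 0.264, f(43/12) ≈ 0.167, f(4.5) ≈ 0.105.
T_6 = (Δt/2)·[f(t_0) + 2f(t_1) + ... + 2f(t_{5}) + f(t_6)].
Sum ≈ 3.140.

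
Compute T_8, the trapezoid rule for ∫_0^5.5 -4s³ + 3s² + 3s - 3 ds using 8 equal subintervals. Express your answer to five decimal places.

Δs = (5.5 − 0)/8 = 0.6875.
f(0) = -3, f(0.6875) = -839/1024, f(1.375) = -3.6015625, f(2.0625) = -19605/1024, f(2.75) = -55.25, f(3.4375) = -122587/1024, f(4.125) = -220.3359375, f(4.8125) = -373673/1024, f(5.5) = -561.25.
T_8 = (Δs/2)·[f(s_0) + 2f(s_1) + ... + 2f(s_{7}) + f(s_8)].
Sum ≈ -732.81055.

-732.81055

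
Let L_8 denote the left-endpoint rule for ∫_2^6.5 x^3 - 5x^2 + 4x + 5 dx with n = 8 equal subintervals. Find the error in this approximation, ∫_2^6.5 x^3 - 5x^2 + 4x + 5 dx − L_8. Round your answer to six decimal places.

Exact integral: ∫_2^6.5 f(x) dx = 96.890625.
L_8 ≈ 72.46801758.
Error ≈ 96.890625 − 72.46801758 ≈ 24.422607.

24.422607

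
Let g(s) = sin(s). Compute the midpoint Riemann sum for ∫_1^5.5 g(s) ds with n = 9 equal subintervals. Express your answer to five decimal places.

-0.17013

Δs = (5.5 − 1)/9 = 0.5.
Midpoints: 1.25, 1.75, 2.25, 2.75, 3.25, 3.75, 4.25, 4.75, 5.25.
g(1.25) ≈ 0.94898, g(1.75) ≈ 0.98399, g(2.25) ≈ 0.77807, g(2.75) ≈ 0.38166, g(3.25) ≈ -0.10820, g(3.75) ≈ -0.57156, g(4.25) ≈ -0.89499, g(4.75) ≈ -0.99929, g(5.25) ≈ -0.85893.
Sum = Δs · [g(1.25) + g(1.75) + g(2.25) + ...].
Sum ≈ -0.17013.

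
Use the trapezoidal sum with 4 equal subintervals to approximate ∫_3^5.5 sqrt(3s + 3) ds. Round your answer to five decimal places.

9.89484

Δs = (5.5 − 3)/4 = 0.625.
f(3) ≈ 3.46410, f(3.625) ≈ 3.72492, f(4.25) ≈ 3.96863, f(4.875) ≈ 4.19821, f(5.5) ≈ 4.41588.
T_4 = (Δs/2)·[f(s_0) + 2f(s_1) + 2f(s_2) + 2f(s_3) + f(s_4)].
Sum ≈ 9.89484.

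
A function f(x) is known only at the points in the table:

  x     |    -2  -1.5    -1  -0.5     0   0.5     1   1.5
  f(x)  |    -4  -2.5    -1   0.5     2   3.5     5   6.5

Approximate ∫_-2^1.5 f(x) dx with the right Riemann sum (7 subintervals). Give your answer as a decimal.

7

Δx = 0.5.
Sum = 0.5·[(-2.5) + (-1) + 0.5 + 2 + 3.5 + 5 + 6.5] = 7.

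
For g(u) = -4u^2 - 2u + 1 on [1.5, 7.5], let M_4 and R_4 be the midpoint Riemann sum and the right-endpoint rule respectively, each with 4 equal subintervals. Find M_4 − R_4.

184.5

M_4 = -601.5.
R_4 = -786.
M_4 − R_4 = 184.5.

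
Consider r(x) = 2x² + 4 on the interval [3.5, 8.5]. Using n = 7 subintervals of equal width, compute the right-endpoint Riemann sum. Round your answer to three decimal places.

Δx = (8.5 − 3.5)/7 = 5/7.
Right endpoints: 59/14, 69/14, 79/14, 89/14, 99/14, 109/14, 8.5.
r(59/14) = 3873/98, r(69/14) = 5153/98, r(79/14) = 6633/98, r(89/14) = 8313/98, r(99/14) = 10193/98, r(109/14) = 12273/98, r(8.5) = 148.5.
Sum = Δx · [r(59/14) + r(69/14) + r(79/14) + ...].
Sum ≈ 444.541.

444.541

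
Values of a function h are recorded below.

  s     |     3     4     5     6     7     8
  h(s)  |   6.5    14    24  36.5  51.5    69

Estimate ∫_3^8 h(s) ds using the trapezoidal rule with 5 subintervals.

163.75

Δs = 1.
T_5 = (1/2)·[6.5 + 2·14 + 2·24 + 2·36.5 + 2·51.5 + 69] = 163.75.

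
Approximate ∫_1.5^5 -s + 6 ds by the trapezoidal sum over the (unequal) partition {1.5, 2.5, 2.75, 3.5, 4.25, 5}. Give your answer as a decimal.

Subinterval widths: 1, 0.25, 0.75, 0.75, 0.75.
f(1.5) = 4.5, f(2.5) = 3.5, f(2.75) = 3.25, f(3.5) = 2.5, f(4.25) = 1.75, f(5) = 1.
On each subinterval the trapezoid contributes (Δs_i/2)·[f(s_{i-1}) + f(s_i)].
Sum = 9.625.

9.625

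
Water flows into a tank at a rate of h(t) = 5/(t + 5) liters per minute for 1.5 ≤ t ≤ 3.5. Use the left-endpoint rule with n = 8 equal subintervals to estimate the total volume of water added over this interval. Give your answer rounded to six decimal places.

Δt = (3.5 − 1.5)/8 = 0.25.
Left endpoints: 1.5, 1.75, 2, 2.25, 2.5, 2.75, 3, 3.25.
h(1.5) = 10/13, h(1.75) = 20/27, h(2) = 5/7, h(2.25) = 20/29, h(2.5) = 2/3, h(2.75) = 20/31, h(3) = 0.625, h(3.25) = 20/33.
Sum = Δt · [h(1.5) + h(1.75) + h(2) + ...].
Sum ≈ 1.364200.

1.364200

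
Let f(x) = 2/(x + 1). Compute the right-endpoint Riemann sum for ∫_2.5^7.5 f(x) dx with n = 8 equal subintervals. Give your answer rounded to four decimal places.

1.6740

Δx = (7.5 − 2.5)/8 = 0.625.
Right endpoints: 3.125, 3.75, 4.375, 5, 5.625, 6.25, 6.875, 7.5.
f(3.125) = 16/33, f(3.75) = 8/19, f(4.375) = 16/43, f(5) = 1/3, f(5.625) = 16/53, f(6.25) = 8/29, f(6.875) = 16/63, f(7.5) = 4/17.
Sum = Δx · [f(3.125) + f(3.75) + f(4.375) + ...].
Sum ≈ 1.6740.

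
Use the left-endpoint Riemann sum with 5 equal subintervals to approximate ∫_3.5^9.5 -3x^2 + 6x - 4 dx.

-490.02

Δx = (9.5 − 3.5)/5 = 1.2.
Left endpoints: 3.5, 4.7, 5.9, 7.1, 8.3.
f(3.5) = -19.75, f(4.7) = -42.07, f(5.9) = -73.03, f(7.1) = -112.63, f(8.3) = -160.87.
Sum = Δx · [f(3.5) + f(4.7) + f(5.9) + f(7.1) + f(8.3)].
Sum = -490.02.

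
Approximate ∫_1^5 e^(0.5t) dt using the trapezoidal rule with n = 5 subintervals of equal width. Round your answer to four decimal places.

Δt = (5 − 1)/5 = 0.8.
f(1) ≈ 1.6487, f(1.8) ≈ 2.4596, f(2.6) ≈ 3.6693, f(3.4) ≈ 5.4739, f(4.2) ≈ 8.1662, f(5) ≈ 12.1825.
T_5 = (Δt/2)·[f(t_0) + 2f(t_1) + ... + 2f(t_{4}) + f(t_5)].
Sum ≈ 21.3477.

21.3477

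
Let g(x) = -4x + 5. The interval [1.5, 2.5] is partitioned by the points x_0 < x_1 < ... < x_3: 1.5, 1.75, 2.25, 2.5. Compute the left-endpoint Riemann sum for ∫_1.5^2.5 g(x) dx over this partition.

Subinterval widths: 0.25, 0.5, 0.25.
Left endpoints: 1.5, 1.75, 2.25.
g(1.5) = -1, g(1.75) = -2, g(2.25) = -4.
Sum = Σ Δx_i · g(x_i).
Sum = -2.25.

-2.25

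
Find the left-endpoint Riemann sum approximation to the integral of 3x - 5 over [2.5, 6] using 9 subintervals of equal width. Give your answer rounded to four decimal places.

Δx = (6 − 2.5)/9 = 7/18.
Left endpoints: 2.5, 26/9, 59/18, 11/3, 73/18, 40/9, 29/6, 47/9, 101/18.
f(2.5) = 2.5, f(26/9) = 11/3, f(59/18) = 29/6, f(11/3) = 6, f(73/18) = 43/6, f(40/9) = 25/3, f(29/6) = 9.5, f(47/9) = 32/3, f(101/18) = 71/6.
Sum = Δx · [f(2.5) + f(26/9) + f(59/18) + ...].
Sum ≈ 25.0833.

25.0833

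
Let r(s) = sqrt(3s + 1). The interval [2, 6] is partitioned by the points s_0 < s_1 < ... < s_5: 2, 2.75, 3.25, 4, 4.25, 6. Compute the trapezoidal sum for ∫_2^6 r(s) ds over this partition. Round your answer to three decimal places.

14.267

Subinterval widths: 0.75, 0.5, 0.75, 0.25, 1.75.
r(2) ≈ 2.646, r(2.75) ≈ 3.041, r(3.25) ≈ 3.279, r(4) ≈ 3.606, r(4.25) ≈ 3.708, r(6) ≈ 4.359.
On each subinterval the trapezoid contributes (Δs_i/2)·[r(s_{i-1}) + r(s_i)].
Sum ≈ 14.267.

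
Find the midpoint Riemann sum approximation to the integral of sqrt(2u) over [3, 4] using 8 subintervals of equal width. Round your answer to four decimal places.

2.6435

Δu = (4 − 3)/8 = 0.125.
Midpoints: 3.0625, 3.1875, 3.3125, 3.4375, 3.5625, 3.6875, 3.8125, 3.9375.
f(3.0625) ≈ 2.4749, f(3.1875) ≈ 2.5249, f(3.3125) ≈ 2.5739, f(3.4375) ≈ 2.6220, f(3.5625) ≈ 2.6693, f(3.6875) ≈ 2.7157, f(3.8125) ≈ 2.7613, f(3.9375) ≈ 2.8062.
Sum = Δu · [f(3.0625) + f(3.1875) + f(3.3125) + ...].
Sum ≈ 2.6435.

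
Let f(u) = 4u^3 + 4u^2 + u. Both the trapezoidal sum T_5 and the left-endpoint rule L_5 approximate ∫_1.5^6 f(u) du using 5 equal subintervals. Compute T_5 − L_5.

445.5

T_5 = 1621.08.
L_5 = 1175.58.
T_5 − L_5 = 445.5.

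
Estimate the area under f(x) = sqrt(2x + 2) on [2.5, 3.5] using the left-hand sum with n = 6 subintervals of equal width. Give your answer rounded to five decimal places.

2.79696

Δx = (3.5 − 2.5)/6 = 1/6.
Left endpoints: 2.5, 8/3, 17/6, 3, 19/6, 10/3.
f(2.5) ≈ 2.64575, f(8/3) ≈ 2.70801, f(17/6) ≈ 2.76887, f(3) ≈ 2.82843, f(19/6) ≈ 2.88675, f(10/3) ≈ 2.94392.
Sum = Δx · [f(2.5) + f(8/3) + f(17/6) + ...].
Sum ≈ 2.79696.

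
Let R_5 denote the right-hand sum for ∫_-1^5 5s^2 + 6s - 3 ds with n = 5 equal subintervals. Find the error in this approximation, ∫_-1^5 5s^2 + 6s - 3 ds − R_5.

-100.8

Exact integral: ∫_-1^5 f(s) ds = 264.
R_5 = 364.8.
Error = 264 − 364.8 = -100.8.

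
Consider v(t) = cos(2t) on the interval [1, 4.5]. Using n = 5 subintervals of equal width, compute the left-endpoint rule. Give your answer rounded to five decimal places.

Δt = (4.5 − 1)/5 = 0.7.
Left endpoints: 1, 1.7, 2.4, 3.1, 3.8.
v(1) ≈ -0.41615, v(1.7) ≈ -0.96680, v(2.4) ≈ 0.08750, v(3.1) ≈ 0.99654, v(3.8) ≈ 0.25126.
Sum = Δt · [v(1) + v(1.7) + v(2.4) + v(3.1) + v(3.8)].
Sum ≈ -0.03335.

-0.03335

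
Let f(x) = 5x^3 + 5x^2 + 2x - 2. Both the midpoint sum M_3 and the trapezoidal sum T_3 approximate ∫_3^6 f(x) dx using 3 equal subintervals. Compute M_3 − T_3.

M_3 = 1836.625.
T_3 = 1891.
M_3 − T_3 = -54.375.

-54.375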